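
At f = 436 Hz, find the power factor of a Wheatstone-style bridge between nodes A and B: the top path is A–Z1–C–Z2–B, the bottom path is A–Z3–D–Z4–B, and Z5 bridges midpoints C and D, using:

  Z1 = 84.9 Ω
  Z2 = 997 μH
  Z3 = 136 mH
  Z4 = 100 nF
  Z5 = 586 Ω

Step 1 — Angular frequency: ω = 2π·f = 2π·436 = 2739 rad/s.
Step 2 — Component impedances:
  Z1: Z = R = 84.9 Ω
  Z2: Z = jωL = j·2739·0.000997 = 0 + j2.731 Ω
  Z3: Z = jωL = j·2739·0.136 = 0 + j372.6 Ω
  Z4: Z = 1/(jωC) = -j/(ω·C) = 0 - j3650 Ω
  Z5: Z = R = 586 Ω
Step 3 — Bridge requires nodal analysis (the Z5 bridge couples midpoints C and D, so the two paths cannot be reduced to a simple series/parallel combination). Setting node B to ground and injecting 1 A at node A, the 3-node admittance system at A, C, D solves to V_A = Z_AB = 75.7 + j6.652 Ω = 75.99∠5.0° Ω.
Step 4 — Power factor: PF = cos(φ) = Re(Z)/|Z| = 75.7/75.99 = 0.9962.
Step 5 — Type: Im(Z) = 6.652 ⇒ lagging (phase φ = 5.0°).

PF = 0.9962 (lagging, φ = 5.0°)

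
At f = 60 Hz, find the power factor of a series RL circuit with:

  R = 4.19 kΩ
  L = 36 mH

Step 1 — Angular frequency: ω = 2π·f = 2π·60 = 377 rad/s.
Step 2 — Component impedances:
  R: Z = R = 4190 Ω
  L: Z = jωL = j·377·0.036 = 0 + j13.57 Ω
Step 3 — Series combination: Z_total = R + L = 4190 + j13.57 Ω = 4190∠0.2° Ω.
Step 4 — Power factor: PF = cos(φ) = Re(Z)/|Z| = 4190/4190 = 1.
Step 5 — Type: Im(Z) = 13.57 ⇒ lagging (phase φ = 0.2°).

PF = 1 (lagging, φ = 0.2°)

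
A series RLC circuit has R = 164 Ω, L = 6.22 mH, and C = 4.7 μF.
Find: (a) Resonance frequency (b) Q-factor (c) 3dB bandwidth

Step 1 — Resonance: ω₀ = 1/√(LC) = 1/√(0.00622·4.7e-06) = 5849 rad/s.
Step 2 — f₀ = ω₀/(2π) = 930.8 Hz.
Step 3 — Series Q: Q = ω₀L/R = 5849·0.00622/164 = 0.2218.
Step 4 — Bandwidth: Δω = ω₀/Q = 2.637e+04 rad/s; BW = Δω/(2π) = 4196 Hz.

(a) f₀ = 930.8 Hz  (b) Q = 0.2218  (c) BW = 4196 Hz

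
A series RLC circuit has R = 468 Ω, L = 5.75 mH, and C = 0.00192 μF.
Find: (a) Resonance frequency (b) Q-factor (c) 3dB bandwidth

Step 1 — Resonance condition Im(Z)=0 gives ω₀ = 1/√(LC).
Step 2 — ω₀ = 1/√(0.00575·1.92e-09) = 3.01e+05 rad/s.
Step 3 — f₀ = ω₀/(2π) = 4.79e+04 Hz.
Step 4 — Series Q: Q = ω₀L/R = 3.01e+05·0.00575/468 = 3.698.
Step 5 — 3dB bandwidth: Δω = ω₀/Q = 8.139e+04 rad/s; BW = Δω/(2π) = 1.295e+04 Hz.

(a) f₀ = 4.79e+04 Hz  (b) Q = 3.698  (c) BW = 1.295e+04 Hz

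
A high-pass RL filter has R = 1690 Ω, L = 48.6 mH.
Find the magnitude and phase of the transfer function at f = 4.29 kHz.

Step 1 — Angular frequency: ω = 2π·4290 = 2.695e+04 rad/s.
Step 2 — Transfer function: H(jω) = jωL/(R + jωL).
Step 3 — Numerator jωL = j·1310; denominator R + jωL = 1690 + j1310.
Step 4 — H = 0.3753 + j0.4842.
Step 5 — Magnitude: |H| = 0.6126 (-4.3 dB); phase: φ = 52.2°.

|H| = 0.6126 (-4.3 dB), φ = 52.2°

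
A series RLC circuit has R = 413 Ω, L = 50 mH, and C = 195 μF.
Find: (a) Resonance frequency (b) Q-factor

Step 1 — Resonance condition Im(Z)=0 gives ω₀ = 1/√(LC).
Step 2 — ω₀ = 1/√(0.05·0.000195) = 320.3 rad/s.
Step 3 — f₀ = ω₀/(2π) = 50.97 Hz.
Step 4 — Series Q: Q = ω₀L/R = 320.3·0.05/413 = 0.03877.

(a) f₀ = 50.97 Hz  (b) Q = 0.03877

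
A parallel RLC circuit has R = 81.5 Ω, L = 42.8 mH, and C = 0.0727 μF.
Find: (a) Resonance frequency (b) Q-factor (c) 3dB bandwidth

Step 1 — Resonance: ω₀ = 1/√(LC) = 1/√(0.0428·7.27e-08) = 1.793e+04 rad/s.
Step 2 — f₀ = ω₀/(2π) = 2853 Hz.
Step 3 — Parallel Q: Q = R/(ω₀L) = 81.5/(1.793e+04·0.0428) = 0.1062.
Step 4 — Bandwidth: Δω = ω₀/Q = 1.688e+05 rad/s; BW = Δω/(2π) = 2.686e+04 Hz.

(a) f₀ = 2853 Hz  (b) Q = 0.1062  (c) BW = 2.686e+04 Hz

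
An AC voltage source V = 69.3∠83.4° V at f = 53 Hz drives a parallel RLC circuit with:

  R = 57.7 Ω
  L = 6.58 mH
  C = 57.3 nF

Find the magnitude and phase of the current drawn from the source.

Step 1 — Angular frequency: ω = 2π·f = 2π·53 = 333 rad/s.
Step 2 — Component impedances:
  R: Z = R = 57.7 Ω
  L: Z = jωL = j·333·0.00658 = 0 + j2.191 Ω
  C: Z = 1/(jωC) = -j/(ω·C) = 0 - j5.241e+04 Ω
Step 3 — Parallel combination: 1/Z_total = 1/R + 1/L + 1/C; Z_total = 0.0831 + j2.188 Ω = 2.19∠87.8° Ω.
Step 4 — Source phasor: V = 69.3∠83.4° V = 7.965 + j68.84 V.
Step 5 — Ohm's law: I = V / Z_total = (7.965 + j68.84) / (0.0831 + j2.188) = 31.55 - j2.442 A.
Step 6 — Convert to polar: |I| = 31.65 A, ∠I = -4.4°.

I = 31.65∠-4.4° A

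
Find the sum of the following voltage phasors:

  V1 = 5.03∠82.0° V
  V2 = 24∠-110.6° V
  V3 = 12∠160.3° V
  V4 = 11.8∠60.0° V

Step 1 — Convert each phasor to rectangular form:
  V1 = 5.03·(cos(82.0°) + j·sin(82.0°)) = 0.7 + j4.981 V
  V2 = 24·(cos(-110.6°) + j·sin(-110.6°)) = -8.444 - j22.47 V
  V3 = 12·(cos(160.3°) + j·sin(160.3°)) = -11.3 + j4.045 V
  V4 = 11.8·(cos(60.0°) + j·sin(60.0°)) = 5.9 + j10.22 V
Step 2 — Sum components: V_total = -13.14 - j3.22 V.
Step 3 — Convert to polar: |V_total| = 13.53 V, ∠V_total = -166.2°.

V_total = 13.53∠-166.2° V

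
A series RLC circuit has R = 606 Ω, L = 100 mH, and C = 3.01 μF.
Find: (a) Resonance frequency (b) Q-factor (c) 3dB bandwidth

Step 1 — Resonance: ω₀ = 1/√(LC) = 1/√(0.1·3.01e-06) = 1823 rad/s.
Step 2 — f₀ = ω₀/(2π) = 290.1 Hz.
Step 3 — Series Q: Q = ω₀L/R = 1823·0.1/606 = 0.3008.
Step 4 — Bandwidth: Δω = ω₀/Q = 6060 rad/s; BW = Δω/(2π) = 964.5 Hz.

(a) f₀ = 290.1 Hz  (b) Q = 0.3008  (c) BW = 964.5 Hz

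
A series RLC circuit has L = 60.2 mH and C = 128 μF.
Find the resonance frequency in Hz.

Step 1 — Resonance condition Im(Z)=0 gives ω₀ = 1/√(LC).
Step 2 — ω₀ = 1/√(0.0602·0.000128) = 360.2 rad/s.
Step 3 — f₀ = ω₀/(2π) = 57.33 Hz.

f₀ = 57.33 Hz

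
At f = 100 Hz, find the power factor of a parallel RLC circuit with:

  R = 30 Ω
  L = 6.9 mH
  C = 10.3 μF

Step 1 — Angular frequency: ω = 2π·f = 2π·100 = 628.3 rad/s.
Step 2 — Component impedances:
  R: Z = R = 30 Ω
  L: Z = jωL = j·628.3·0.0069 = 0 + j4.335 Ω
  C: Z = 1/(jωC) = -j/(ω·C) = 0 - j154.5 Ω
Step 3 — Parallel combination: 1/Z_total = 1/R + 1/L + 1/C; Z_total = 0.6489 + j4.364 Ω = 4.412∠81.5° Ω.
Step 4 — Power factor: PF = cos(φ) = Re(Z)/|Z| = 0.6489/4.412 = 0.1471.
Step 5 — Type: Im(Z) = 4.364 ⇒ lagging (phase φ = 81.5°).

PF = 0.1471 (lagging, φ = 81.5°)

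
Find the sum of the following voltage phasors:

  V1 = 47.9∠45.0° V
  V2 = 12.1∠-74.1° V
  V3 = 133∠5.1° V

Step 1 — Convert each phasor to rectangular form:
  V1 = 47.9·(cos(45.0°) + j·sin(45.0°)) = 33.87 + j33.87 V
  V2 = 12.1·(cos(-74.1°) + j·sin(-74.1°)) = 3.315 - j11.64 V
  V3 = 133·(cos(5.1°) + j·sin(5.1°)) = 132.5 + j11.82 V
Step 2 — Sum components: V_total = 169.7 + j34.06 V.
Step 3 — Convert to polar: |V_total| = 173 V, ∠V_total = 11.4°.

V_total = 173∠11.4° V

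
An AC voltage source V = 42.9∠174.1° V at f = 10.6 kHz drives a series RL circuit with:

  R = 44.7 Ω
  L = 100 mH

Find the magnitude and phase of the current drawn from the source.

Step 1 — Angular frequency: ω = 2π·f = 2π·1.06e+04 = 6.66e+04 rad/s.
Step 2 — Component impedances:
  R: Z = R = 44.7 Ω
  L: Z = jωL = j·6.66e+04·0.1 = 0 + j6660 Ω
Step 3 — Series combination: Z_total = R + L = 44.7 + j6660 Ω = 6660∠89.6° Ω.
Step 4 — Source phasor: V = 42.9∠174.1° V = -42.67 + j4.41 V.
Step 5 — Ohm's law: I = V / Z_total = (-42.67 + j4.41) / (44.7 + j6660) = 0.0006191 + j0.006411 A.
Step 6 — Convert to polar: |I| = 0.006441 A, ∠I = 84.5°.

I = 0.006441∠84.5° A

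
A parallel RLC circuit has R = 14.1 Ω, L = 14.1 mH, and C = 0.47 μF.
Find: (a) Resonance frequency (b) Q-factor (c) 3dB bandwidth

Step 1 — Resonance: ω₀ = 1/√(LC) = 1/√(0.0141·4.7e-07) = 1.228e+04 rad/s.
Step 2 — f₀ = ω₀/(2π) = 1955 Hz.
Step 3 — Parallel Q: Q = R/(ω₀L) = 14.1/(1.228e+04·0.0141) = 0.08141.
Step 4 — Bandwidth: Δω = ω₀/Q = 1.509e+05 rad/s; BW = Δω/(2π) = 2.402e+04 Hz.

(a) f₀ = 1955 Hz  (b) Q = 0.08141  (c) BW = 2.402e+04 Hz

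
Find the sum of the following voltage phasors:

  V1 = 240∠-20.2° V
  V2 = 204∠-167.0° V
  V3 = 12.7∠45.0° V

Step 1 — Convert each phasor to rectangular form:
  V1 = 240·(cos(-20.2°) + j·sin(-20.2°)) = 225.2 - j82.87 V
  V2 = 204·(cos(-167.0°) + j·sin(-167.0°)) = -198.8 - j45.89 V
  V3 = 12.7·(cos(45.0°) + j·sin(45.0°)) = 8.98 + j8.98 V
Step 2 — Sum components: V_total = 35.45 - j119.8 V.
Step 3 — Convert to polar: |V_total| = 124.9 V, ∠V_total = -73.5°.

V_total = 124.9∠-73.5° V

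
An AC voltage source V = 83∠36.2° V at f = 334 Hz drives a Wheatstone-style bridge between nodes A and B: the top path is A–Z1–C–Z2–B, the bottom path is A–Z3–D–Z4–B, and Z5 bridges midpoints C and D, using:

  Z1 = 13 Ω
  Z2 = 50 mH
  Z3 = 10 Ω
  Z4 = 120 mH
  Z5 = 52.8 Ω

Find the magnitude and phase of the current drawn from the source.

Step 1 — Angular frequency: ω = 2π·f = 2π·334 = 2099 rad/s.
Step 2 — Component impedances:
  Z1: Z = R = 13 Ω
  Z2: Z = jωL = j·2099·0.05 = 0 + j104.9 Ω
  Z3: Z = R = 10 Ω
  Z4: Z = jωL = j·2099·0.12 = 0 + j251.8 Ω
  Z5: Z = R = 52.8 Ω
Step 3 — Bridge requires nodal analysis (the Z5 bridge couples midpoints C and D, so the two paths cannot be reduced to a simple series/parallel combination). Setting node B to ground and injecting 1 A at node A, the 3-node admittance system at A, C, D solves to V_A = Z_AB = 6.827 + j74.12 Ω = 74.43∠84.7° Ω.
Step 4 — Source phasor: V = 83∠36.2° V = 66.98 + j49.02 V.
Step 5 — Ohm's law: I = V / Z_total = (66.98 + j49.02) / (6.827 + j74.12) = 0.7383 - j0.8356 A.
Step 6 — Convert to polar: |I| = 1.115 A, ∠I = -48.5°.

I = 1.115∠-48.5° A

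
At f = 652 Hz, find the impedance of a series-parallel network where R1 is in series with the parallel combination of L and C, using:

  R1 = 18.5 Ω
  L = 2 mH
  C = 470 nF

Step 1 — Angular frequency: ω = 2π·f = 2π·652 = 4097 rad/s.
Step 2 — Component impedances:
  R1: Z = R = 18.5 Ω
  L: Z = jωL = j·4097·0.002 = 0 + j8.193 Ω
  C: Z = 1/(jωC) = -j/(ω·C) = 0 - j519.4 Ω
Step 3 — Parallel branch: L || C = 1/(1/L + 1/C) = 0 + j8.325 Ω.
Step 4 — Series with R1: Z_total = R1 + (L || C) = 18.5 + j8.325 Ω = 20.29∠24.2° Ω.

Z = 18.5 + j8.325 Ω = 20.29∠24.2° Ω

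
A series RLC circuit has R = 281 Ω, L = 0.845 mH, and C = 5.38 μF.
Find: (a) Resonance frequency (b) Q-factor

Step 1 — Resonance condition Im(Z)=0 gives ω₀ = 1/√(LC).
Step 2 — ω₀ = 1/√(0.000845·5.38e-06) = 1.483e+04 rad/s.
Step 3 — f₀ = ω₀/(2π) = 2360 Hz.
Step 4 — Series Q: Q = ω₀L/R = 1.483e+04·0.000845/281 = 0.0446.

(a) f₀ = 2360 Hz  (b) Q = 0.0446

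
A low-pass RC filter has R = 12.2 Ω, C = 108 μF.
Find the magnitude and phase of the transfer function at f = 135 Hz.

Step 1 — Angular frequency: ω = 2π·135 = 848.2 rad/s.
Step 2 — Transfer function: H(jω) = 1/(1 + jωRC).
Step 3 — Denominator: 1 + jωRC = 1 + j·848.2·12.2·0.000108 = 1 + j1.118.
Step 4 — H = 0.4446 - j0.4969.
Step 5 — Magnitude: |H| = 0.6668 (-3.5 dB); phase: φ = -48.2°.

|H| = 0.6668 (-3.5 dB), φ = -48.2°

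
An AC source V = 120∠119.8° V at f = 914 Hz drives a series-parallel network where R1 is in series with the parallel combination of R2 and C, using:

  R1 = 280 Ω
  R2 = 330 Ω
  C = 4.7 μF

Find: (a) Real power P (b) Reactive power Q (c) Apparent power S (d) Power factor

Step 1 — Angular frequency: ω = 2π·f = 2π·914 = 5743 rad/s.
Step 2 — Component impedances:
  R1: Z = R = 280 Ω
  R2: Z = R = 330 Ω
  C: Z = 1/(jωC) = -j/(ω·C) = 0 - j37.05 Ω
Step 3 — Parallel branch: R2 || C = 1/(1/R2 + 1/C) = 4.108 - j36.59 Ω.
Step 4 — Series with R1: Z_total = R1 + (R2 || C) = 284.1 - j36.59 Ω = 286.5∠-7.3° Ω.
Step 5 — Source phasor: V = 120∠119.8° V = -59.64 + j104.1 V.
Step 6 — Current: I = V / Z = -0.2529 + j0.334 A = 0.4189∠127.1° A.
Step 7 — Complex power: S = V·I* = 49.86 - j6.421 VA.
Step 8 — Real power: P = Re(S) = 49.86 W.
Step 9 — Reactive power: Q = Im(S) = -6.421 VAR.
Step 10 — Apparent power: |S| = 50.27 VA.
Step 11 — Power factor: PF = P/|S| = 0.9918 (leading).

(a) P = 49.86 W  (b) Q = -6.421 VAR  (c) S = 50.27 VA  (d) PF = 0.9918 (leading)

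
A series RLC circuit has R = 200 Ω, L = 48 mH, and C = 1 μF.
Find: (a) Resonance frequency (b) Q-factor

Step 1 — Resonance condition Im(Z)=0 gives ω₀ = 1/√(LC).
Step 2 — ω₀ = 1/√(0.048·1e-06) = 4564 rad/s.
Step 3 — f₀ = ω₀/(2π) = 726.4 Hz.
Step 4 — Series Q: Q = ω₀L/R = 4564·0.048/200 = 1.095.

(a) f₀ = 726.4 Hz  (b) Q = 1.095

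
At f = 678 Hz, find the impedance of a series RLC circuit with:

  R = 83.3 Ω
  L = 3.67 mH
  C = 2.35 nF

Step 1 — Angular frequency: ω = 2π·f = 2π·678 = 4260 rad/s.
Step 2 — Component impedances:
  R: Z = R = 83.3 Ω
  L: Z = jωL = j·4260·0.00367 = 0 + j15.63 Ω
  C: Z = 1/(jωC) = -j/(ω·C) = 0 - j9.989e+04 Ω
Step 3 — Series combination: Z_total = R + L + C = 83.3 - j9.987e+04 Ω = 9.987e+04∠-90.0° Ω.

Z = 83.3 - j9.987e+04 Ω = 9.987e+04∠-90.0° Ω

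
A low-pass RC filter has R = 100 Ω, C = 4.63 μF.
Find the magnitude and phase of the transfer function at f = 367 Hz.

Step 1 — Angular frequency: ω = 2π·367 = 2306 rad/s.
Step 2 — Transfer function: H(jω) = 1/(1 + jωRC).
Step 3 — Denominator: 1 + jωRC = 1 + j·2306·100·4.63e-06 = 1 + j1.068.
Step 4 — H = 0.4673 - j0.4989.
Step 5 — Magnitude: |H| = 0.6836 (-3.3 dB); phase: φ = -46.9°.

|H| = 0.6836 (-3.3 dB), φ = -46.9°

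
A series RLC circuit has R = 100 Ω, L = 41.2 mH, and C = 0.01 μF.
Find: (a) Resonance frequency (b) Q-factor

Step 1 — Resonance condition Im(Z)=0 gives ω₀ = 1/√(LC).
Step 2 — ω₀ = 1/√(0.0412·1e-08) = 4.927e+04 rad/s.
Step 3 — f₀ = ω₀/(2π) = 7841 Hz.
Step 4 — Series Q: Q = ω₀L/R = 4.927e+04·0.0412/100 = 20.3.

(a) f₀ = 7841 Hz  (b) Q = 20.3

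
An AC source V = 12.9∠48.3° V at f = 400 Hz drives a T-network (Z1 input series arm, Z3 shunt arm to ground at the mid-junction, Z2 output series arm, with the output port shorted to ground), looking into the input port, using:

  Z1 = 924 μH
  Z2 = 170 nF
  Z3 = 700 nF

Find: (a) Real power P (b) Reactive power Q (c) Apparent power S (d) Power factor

Step 1 — Angular frequency: ω = 2π·f = 2π·400 = 2513 rad/s.
Step 2 — Component impedances:
  Z1: Z = jωL = j·2513·0.000924 = 0 + j2.322 Ω
  Z2: Z = 1/(jωC) = -j/(ω·C) = 0 - j2341 Ω
  Z3: Z = 1/(jωC) = -j/(ω·C) = 0 - j568.4 Ω
Step 3 — With the output port shorted to ground, the output series arm Z2 runs from the junction to ground; the shunt arm Z3 also runs from the junction to ground. They appear in parallel: Z3 || Z2 = 0 - j457.3 Ω.
Step 4 — Series with input arm Z1: Z_in = Z1 + (Z3 || Z2) = 0 - j455 Ω = 455∠-90.0° Ω.
Step 5 — Source phasor: V = 12.9∠48.3° V = 8.581 + j9.632 V.
Step 6 — Current: I = V / Z = -0.02117 + j0.01886 A = 0.02835∠138.3° A.
Step 7 — Complex power: S = V·I* = 0 - j0.3657 VA.
Step 8 — Real power: P = Re(S) = 0 W.
Step 9 — Reactive power: Q = Im(S) = -0.3657 VAR.
Step 10 — Apparent power: |S| = 0.3657 VA.
Step 11 — Power factor: PF = P/|S| = 0 (leading).

(a) P = 0 W  (b) Q = -0.3657 VAR  (c) S = 0.3657 VA  (d) PF = 0 (leading)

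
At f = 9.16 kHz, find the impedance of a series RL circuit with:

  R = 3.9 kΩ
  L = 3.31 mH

Step 1 — Angular frequency: ω = 2π·f = 2π·9160 = 5.755e+04 rad/s.
Step 2 — Component impedances:
  R: Z = R = 3900 Ω
  L: Z = jωL = j·5.755e+04·0.00331 = 0 + j190.5 Ω
Step 3 — Series combination: Z_total = R + L = 3900 + j190.5 Ω = 3905∠2.8° Ω.

Z = 3900 + j190.5 Ω = 3905∠2.8° Ω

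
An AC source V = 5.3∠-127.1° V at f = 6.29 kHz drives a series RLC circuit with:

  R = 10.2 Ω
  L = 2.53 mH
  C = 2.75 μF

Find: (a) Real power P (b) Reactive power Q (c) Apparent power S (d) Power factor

Step 1 — Angular frequency: ω = 2π·f = 2π·6290 = 3.952e+04 rad/s.
Step 2 — Component impedances:
  R: Z = R = 10.2 Ω
  L: Z = jωL = j·3.952e+04·0.00253 = 0 + j99.99 Ω
  C: Z = 1/(jωC) = -j/(ω·C) = 0 - j9.201 Ω
Step 3 — Series combination: Z_total = R + L + C = 10.2 + j90.79 Ω = 91.36∠83.6° Ω.
Step 4 — Source phasor: V = 5.3∠-127.1° V = -3.197 - j4.227 V.
Step 5 — Current: I = V / Z = -0.04989 + j0.02961 A = 0.05801∠149.3° A.
Step 6 — Complex power: S = V·I* = 0.03433 + j0.3055 VA.
Step 7 — Real power: P = Re(S) = 0.03433 W.
Step 8 — Reactive power: Q = Im(S) = 0.3055 VAR.
Step 9 — Apparent power: |S| = 0.3075 VA.
Step 10 — Power factor: PF = P/|S| = 0.1116 (lagging).

(a) P = 0.03433 W  (b) Q = 0.3055 VAR  (c) S = 0.3075 VA  (d) PF = 0.1116 (lagging)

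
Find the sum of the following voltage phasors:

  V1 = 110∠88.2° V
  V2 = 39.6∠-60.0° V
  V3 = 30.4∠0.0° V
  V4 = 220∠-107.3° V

Step 1 — Convert each phasor to rectangular form:
  V1 = 110·(cos(88.2°) + j·sin(88.2°)) = 3.455 + j109.9 V
  V2 = 39.6·(cos(-60.0°) + j·sin(-60.0°)) = 19.8 - j34.29 V
  V3 = 30.4·(cos(0.0°) + j·sin(0.0°)) = 30.4 V
  V4 = 220·(cos(-107.3°) + j·sin(-107.3°)) = -65.42 - j210 V
Step 2 — Sum components: V_total = -11.77 - j134.4 V.
Step 3 — Convert to polar: |V_total| = 134.9 V, ∠V_total = -95.0°.

V_total = 134.9∠-95.0° V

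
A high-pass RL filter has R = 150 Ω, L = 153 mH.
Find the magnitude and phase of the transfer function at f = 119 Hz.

Step 1 — Angular frequency: ω = 2π·119 = 747.7 rad/s.
Step 2 — Transfer function: H(jω) = jωL/(R + jωL).
Step 3 — Numerator jωL = j·114.4; denominator R + jωL = 150 + j114.4.
Step 4 — H = 0.3677 + j0.4822.
Step 5 — Magnitude: |H| = 0.6064 (-4.3 dB); phase: φ = 52.7°.

|H| = 0.6064 (-4.3 dB), φ = 52.7°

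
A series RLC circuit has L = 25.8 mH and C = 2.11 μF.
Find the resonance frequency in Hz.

Step 1 — Resonance condition Im(Z)=0 gives ω₀ = 1/√(LC).
Step 2 — ω₀ = 1/√(0.0258·2.11e-06) = 4286 rad/s.
Step 3 — f₀ = ω₀/(2π) = 682.1 Hz.

f₀ = 682.1 Hz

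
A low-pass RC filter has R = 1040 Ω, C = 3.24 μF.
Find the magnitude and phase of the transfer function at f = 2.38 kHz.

Step 1 — Angular frequency: ω = 2π·2380 = 1.495e+04 rad/s.
Step 2 — Transfer function: H(jω) = 1/(1 + jωRC).
Step 3 — Denominator: 1 + jωRC = 1 + j·1.495e+04·1040·3.24e-06 = 1 + j50.39.
Step 4 — H = 0.0003937 - j0.01984.
Step 5 — Magnitude: |H| = 0.01984 (-34.0 dB); phase: φ = -88.9°.

|H| = 0.01984 (-34.0 dB), φ = -88.9°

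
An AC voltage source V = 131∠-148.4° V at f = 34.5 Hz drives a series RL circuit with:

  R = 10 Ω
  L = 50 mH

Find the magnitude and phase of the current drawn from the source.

Step 1 — Angular frequency: ω = 2π·f = 2π·34.5 = 216.8 rad/s.
Step 2 — Component impedances:
  R: Z = R = 10 Ω
  L: Z = jωL = j·216.8·0.05 = 0 + j10.84 Ω
Step 3 — Series combination: Z_total = R + L = 10 + j10.84 Ω = 14.75∠47.3° Ω.
Step 4 — Source phasor: V = 131∠-148.4° V = -111.6 - j68.64 V.
Step 5 — Ohm's law: I = V / Z_total = (-111.6 - j68.64) / (10 + j10.84) = -8.552 + j2.404 A.
Step 6 — Convert to polar: |I| = 8.883 A, ∠I = 164.3°.

I = 8.883∠164.3° A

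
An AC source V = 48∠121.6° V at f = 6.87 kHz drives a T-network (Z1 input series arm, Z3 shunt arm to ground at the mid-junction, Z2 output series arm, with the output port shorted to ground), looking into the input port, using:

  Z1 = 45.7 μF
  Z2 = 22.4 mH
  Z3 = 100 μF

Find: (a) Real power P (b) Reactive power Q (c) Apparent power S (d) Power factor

Step 1 — Angular frequency: ω = 2π·f = 2π·6870 = 4.317e+04 rad/s.
Step 2 — Component impedances:
  Z1: Z = 1/(jωC) = -j/(ω·C) = 0 - j0.5069 Ω
  Z2: Z = jωL = j·4.317e+04·0.0224 = 0 + j966.9 Ω
  Z3: Z = 1/(jωC) = -j/(ω·C) = 0 - j0.2317 Ω
Step 3 — With the output port shorted to ground, the output series arm Z2 runs from the junction to ground; the shunt arm Z3 also runs from the junction to ground. They appear in parallel: Z3 || Z2 = 0 - j0.2317 Ω.
Step 4 — Series with input arm Z1: Z_in = Z1 + (Z3 || Z2) = 0 - j0.7387 Ω = 0.7387∠-90.0° Ω.
Step 5 — Source phasor: V = 48∠121.6° V = -25.15 + j40.88 V.
Step 6 — Current: I = V / Z = -55.35 - j34.05 A = 64.98∠-148.4° A.
Step 7 — Complex power: S = V·I* = 0 - j3119 VA.
Step 8 — Real power: P = Re(S) = 0 W.
Step 9 — Reactive power: Q = Im(S) = -3119 VAR.
Step 10 — Apparent power: |S| = 3119 VA.
Step 11 — Power factor: PF = P/|S| = 0 (leading).

(a) P = 0 W  (b) Q = -3119 VAR  (c) S = 3119 VA  (d) PF = 0 (leading)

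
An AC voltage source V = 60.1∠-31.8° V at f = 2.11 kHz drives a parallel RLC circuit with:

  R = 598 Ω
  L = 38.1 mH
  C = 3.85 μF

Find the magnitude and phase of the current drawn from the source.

Step 1 — Angular frequency: ω = 2π·f = 2π·2110 = 1.326e+04 rad/s.
Step 2 — Component impedances:
  R: Z = R = 598 Ω
  L: Z = jωL = j·1.326e+04·0.0381 = 0 + j505.1 Ω
  C: Z = 1/(jωC) = -j/(ω·C) = 0 - j19.59 Ω
Step 3 — Parallel combination: 1/Z_total = 1/R + 1/L + 1/C; Z_total = 0.6939 - j20.36 Ω = 20.37∠-88.0° Ω.
Step 4 — Source phasor: V = 60.1∠-31.8° V = 51.08 - j31.67 V.
Step 5 — Ohm's law: I = V / Z_total = (51.08 - j31.67) / (0.6939 - j20.36) = 1.639 + j2.453 A.
Step 6 — Convert to polar: |I| = 2.95 A, ∠I = 56.2°.

I = 2.95∠56.2° A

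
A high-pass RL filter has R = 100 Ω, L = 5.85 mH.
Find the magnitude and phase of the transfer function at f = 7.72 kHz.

Step 1 — Angular frequency: ω = 2π·7720 = 4.851e+04 rad/s.
Step 2 — Transfer function: H(jω) = jωL/(R + jωL).
Step 3 — Numerator jωL = j·283.8; denominator R + jωL = 100 + j283.8.
Step 4 — H = 0.8895 + j0.3135.
Step 5 — Magnitude: |H| = 0.9431 (-0.5 dB); phase: φ = 19.4°.

|H| = 0.9431 (-0.5 dB), φ = 19.4°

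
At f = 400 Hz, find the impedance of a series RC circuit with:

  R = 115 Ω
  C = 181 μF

Step 1 — Angular frequency: ω = 2π·f = 2π·400 = 2513 rad/s.
Step 2 — Component impedances:
  R: Z = R = 115 Ω
  C: Z = 1/(jωC) = -j/(ω·C) = 0 - j2.198 Ω
Step 3 — Series combination: Z_total = R + C = 115 - j2.198 Ω = 115∠-1.1° Ω.

Z = 115 - j2.198 Ω = 115∠-1.1° Ω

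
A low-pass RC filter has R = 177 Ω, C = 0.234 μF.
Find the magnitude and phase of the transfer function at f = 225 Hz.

Step 1 — Angular frequency: ω = 2π·225 = 1414 rad/s.
Step 2 — Transfer function: H(jω) = 1/(1 + jωRC).
Step 3 — Denominator: 1 + jωRC = 1 + j·1414·177·2.34e-07 = 1 + j0.05855.
Step 4 — H = 0.9966 - j0.05835.
Step 5 — Magnitude: |H| = 0.9983 (-0.0 dB); phase: φ = -3.4°.

|H| = 0.9983 (-0.0 dB), φ = -3.4°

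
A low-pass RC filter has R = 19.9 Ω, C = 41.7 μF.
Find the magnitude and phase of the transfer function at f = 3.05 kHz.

Step 1 — Angular frequency: ω = 2π·3050 = 1.916e+04 rad/s.
Step 2 — Transfer function: H(jω) = 1/(1 + jωRC).
Step 3 — Denominator: 1 + jωRC = 1 + j·1.916e+04·19.9·4.17e-05 = 1 + j15.9.
Step 4 — H = 0.003939 - j0.06264.
Step 5 — Magnitude: |H| = 0.06276 (-24.0 dB); phase: φ = -86.4°.

|H| = 0.06276 (-24.0 dB), φ = -86.4°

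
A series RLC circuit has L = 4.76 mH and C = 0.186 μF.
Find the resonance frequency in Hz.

Step 1 — Resonance condition Im(Z)=0 gives ω₀ = 1/√(LC).
Step 2 — ω₀ = 1/√(0.00476·1.86e-07) = 3.361e+04 rad/s.
Step 3 — f₀ = ω₀/(2π) = 5349 Hz.

f₀ = 5349 Hz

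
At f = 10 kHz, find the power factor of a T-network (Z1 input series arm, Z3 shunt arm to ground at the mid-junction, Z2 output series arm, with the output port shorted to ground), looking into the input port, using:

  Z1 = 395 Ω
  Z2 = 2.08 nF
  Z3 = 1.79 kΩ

Step 1 — Angular frequency: ω = 2π·f = 2π·1e+04 = 6.283e+04 rad/s.
Step 2 — Component impedances:
  Z1: Z = R = 395 Ω
  Z2: Z = 1/(jωC) = -j/(ω·C) = 0 - j7652 Ω
  Z3: Z = R = 1790 Ω
Step 3 — With the output port shorted to ground, the output series arm Z2 runs from the junction to ground; the shunt arm Z3 also runs from the junction to ground. They appear in parallel: Z3 || Z2 = 1697 - j397 Ω.
Step 4 — Series with input arm Z1: Z_in = Z1 + (Z3 || Z2) = 2092 - j397 Ω = 2129∠-10.7° Ω.
Step 5 — Power factor: PF = cos(φ) = Re(Z)/|Z| = 2092.12/2129.46 = 0.9825.
Step 6 — Type: Im(Z) = -397 ⇒ leading (phase φ = -10.7°).

PF = 0.9825 (leading, φ = -10.7°)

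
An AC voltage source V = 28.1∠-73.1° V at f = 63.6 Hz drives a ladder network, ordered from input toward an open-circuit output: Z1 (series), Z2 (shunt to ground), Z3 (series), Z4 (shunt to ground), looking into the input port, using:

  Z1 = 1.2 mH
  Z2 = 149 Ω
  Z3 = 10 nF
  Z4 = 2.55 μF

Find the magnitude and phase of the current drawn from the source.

Step 1 — Angular frequency: ω = 2π·f = 2π·63.6 = 399.6 rad/s.
Step 2 — Component impedances:
  Z1: Z = jωL = j·399.6·0.0012 = 0 + j0.4795 Ω
  Z2: Z = R = 149 Ω
  Z3: Z = 1/(jωC) = -j/(ω·C) = 0 - j2.502e+05 Ω
  Z4: Z = 1/(jωC) = -j/(ω·C) = 0 - j981.3 Ω
Step 3 — Ladder network (open output): work backward from the far end, alternating series and parallel combinations. Z_in = 149 + j0.3912 Ω = 149∠0.2° Ω.
Step 4 — Source phasor: V = 28.1∠-73.1° V = 8.169 - j26.89 V.
Step 5 — Ohm's law: I = V / Z_total = (8.169 - j26.89) / (149 + j0.3912) = 0.05435 - j0.1806 A.
Step 6 — Convert to polar: |I| = 0.1886 A, ∠I = -73.3°.

I = 0.1886∠-73.3° A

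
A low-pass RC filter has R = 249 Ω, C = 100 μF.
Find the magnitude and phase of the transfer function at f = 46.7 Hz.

Step 1 — Angular frequency: ω = 2π·46.7 = 293.4 rad/s.
Step 2 — Transfer function: H(jω) = 1/(1 + jωRC).
Step 3 — Denominator: 1 + jωRC = 1 + j·293.4·249·0.0001 = 1 + j7.306.
Step 4 — H = 0.01839 - j0.1344.
Step 5 — Magnitude: |H| = 0.1356 (-17.4 dB); phase: φ = -82.2°.

|H| = 0.1356 (-17.4 dB), φ = -82.2°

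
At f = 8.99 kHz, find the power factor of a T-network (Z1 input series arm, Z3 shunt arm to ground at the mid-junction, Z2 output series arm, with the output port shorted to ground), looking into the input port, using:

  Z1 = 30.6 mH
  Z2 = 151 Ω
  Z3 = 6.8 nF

Step 1 — Angular frequency: ω = 2π·f = 2π·8990 = 5.649e+04 rad/s.
Step 2 — Component impedances:
  Z1: Z = jωL = j·5.649e+04·0.0306 = 0 + j1728 Ω
  Z2: Z = R = 151 Ω
  Z3: Z = 1/(jωC) = -j/(ω·C) = 0 - j2603 Ω
Step 3 — With the output port shorted to ground, the output series arm Z2 runs from the junction to ground; the shunt arm Z3 also runs from the junction to ground. They appear in parallel: Z3 || Z2 = 150.5 - j8.729 Ω.
Step 4 — Series with input arm Z1: Z_in = Z1 + (Z3 || Z2) = 150.5 + j1720 Ω = 1726∠85.0° Ω.
Step 5 — Power factor: PF = cos(φ) = Re(Z)/|Z| = 150.494/1726.31 = 0.08718.
Step 6 — Type: Im(Z) = 1720 ⇒ lagging (phase φ = 85.0°).

PF = 0.08718 (lagging, φ = 85.0°)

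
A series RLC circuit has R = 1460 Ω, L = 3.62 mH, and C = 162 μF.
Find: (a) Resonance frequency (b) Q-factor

Step 1 — Resonance condition Im(Z)=0 gives ω₀ = 1/√(LC).
Step 2 — ω₀ = 1/√(0.00362·0.000162) = 1306 rad/s.
Step 3 — f₀ = ω₀/(2π) = 207.8 Hz.
Step 4 — Series Q: Q = ω₀L/R = 1306·0.00362/1460 = 0.003238.

(a) f₀ = 207.8 Hz  (b) Q = 0.003238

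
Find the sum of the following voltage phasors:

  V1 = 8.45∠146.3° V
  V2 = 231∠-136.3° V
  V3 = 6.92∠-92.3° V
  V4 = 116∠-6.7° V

Step 1 — Convert each phasor to rectangular form:
  V1 = 8.45·(cos(146.3°) + j·sin(146.3°)) = -7.03 + j4.688 V
  V2 = 231·(cos(-136.3°) + j·sin(-136.3°)) = -167 - j159.6 V
  V3 = 6.92·(cos(-92.3°) + j·sin(-92.3°)) = -0.2777 - j6.914 V
  V4 = 116·(cos(-6.7°) + j·sin(-6.7°)) = 115.2 - j13.53 V
Step 2 — Sum components: V_total = -59.11 - j175.4 V.
Step 3 — Convert to polar: |V_total| = 185 V, ∠V_total = -108.6°.

V_total = 185∠-108.6° V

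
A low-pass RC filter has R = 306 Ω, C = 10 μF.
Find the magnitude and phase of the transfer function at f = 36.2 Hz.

Step 1 — Angular frequency: ω = 2π·36.2 = 227.5 rad/s.
Step 2 — Transfer function: H(jω) = 1/(1 + jωRC).
Step 3 — Denominator: 1 + jωRC = 1 + j·227.5·306·1e-05 = 1 + j0.696.
Step 4 — H = 0.6737 - j0.4689.
Step 5 — Magnitude: |H| = 0.8208 (-1.7 dB); phase: φ = -34.8°.

|H| = 0.8208 (-1.7 dB), φ = -34.8°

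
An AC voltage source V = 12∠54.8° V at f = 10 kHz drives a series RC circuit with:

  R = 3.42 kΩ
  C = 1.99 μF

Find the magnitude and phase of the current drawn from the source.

Step 1 — Angular frequency: ω = 2π·f = 2π·1e+04 = 6.283e+04 rad/s.
Step 2 — Component impedances:
  R: Z = R = 3420 Ω
  C: Z = 1/(jωC) = -j/(ω·C) = 0 - j7.998 Ω
Step 3 — Series combination: Z_total = R + C = 3420 - j7.998 Ω = 3420∠-0.1° Ω.
Step 4 — Source phasor: V = 12∠54.8° V = 6.917 + j9.806 V.
Step 5 — Ohm's law: I = V / Z_total = (6.917 + j9.806) / (3420 - j7.998) = 0.002016 + j0.002872 A.
Step 6 — Convert to polar: |I| = 0.003509 A, ∠I = 54.9°.

I = 0.003509∠54.9° A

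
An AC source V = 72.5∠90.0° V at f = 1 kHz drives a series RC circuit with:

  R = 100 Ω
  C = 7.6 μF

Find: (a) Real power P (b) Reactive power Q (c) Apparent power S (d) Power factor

Step 1 — Angular frequency: ω = 2π·f = 2π·1000 = 6283 rad/s.
Step 2 — Component impedances:
  R: Z = R = 100 Ω
  C: Z = 1/(jωC) = -j/(ω·C) = 0 - j20.94 Ω
Step 3 — Series combination: Z_total = R + C = 100 - j20.94 Ω = 102.2∠-11.8° Ω.
Step 4 — Source phasor: V = 72.5∠90.0° V = 0 + j72.5 V.
Step 5 — Current: I = V / Z = -0.1454 + j0.6945 A = 0.7096∠101.8° A.
Step 6 — Complex power: S = V·I* = 50.35 - j10.54 VA.
Step 7 — Real power: P = Re(S) = 50.35 W.
Step 8 — Reactive power: Q = Im(S) = -10.54 VAR.
Step 9 — Apparent power: |S| = 51.45 VA.
Step 10 — Power factor: PF = P/|S| = 0.9788 (leading).

(a) P = 50.35 W  (b) Q = -10.54 VAR  (c) S = 51.45 VA  (d) PF = 0.9788 (leading)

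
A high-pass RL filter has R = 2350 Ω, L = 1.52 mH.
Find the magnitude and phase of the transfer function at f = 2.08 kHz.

Step 1 — Angular frequency: ω = 2π·2080 = 1.307e+04 rad/s.
Step 2 — Transfer function: H(jω) = jωL/(R + jωL).
Step 3 — Numerator jωL = j·19.86; denominator R + jωL = 2350 + j19.86.
Step 4 — H = 7.145e-05 + j0.008453.
Step 5 — Magnitude: |H| = 0.008453 (-41.5 dB); phase: φ = 89.5°.

|H| = 0.008453 (-41.5 dB), φ = 89.5°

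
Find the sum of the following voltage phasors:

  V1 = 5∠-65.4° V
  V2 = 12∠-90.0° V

Step 1 — Convert each phasor to rectangular form:
  V1 = 5·(cos(-65.4°) + j·sin(-65.4°)) = 2.081 - j4.546 V
  V2 = 12·(cos(-90.0°) + j·sin(-90.0°)) = 0 - j12 V
Step 2 — Sum components: V_total = 2.081 - j16.55 V.
Step 3 — Convert to polar: |V_total| = 16.68 V, ∠V_total = -82.8°.

V_total = 16.68∠-82.8° V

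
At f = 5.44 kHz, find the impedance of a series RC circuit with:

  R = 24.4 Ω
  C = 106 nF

Step 1 — Angular frequency: ω = 2π·f = 2π·5440 = 3.418e+04 rad/s.
Step 2 — Component impedances:
  R: Z = R = 24.4 Ω
  C: Z = 1/(jωC) = -j/(ω·C) = 0 - j276 Ω
Step 3 — Series combination: Z_total = R + C = 24.4 - j276 Ω = 277.1∠-84.9° Ω.

Z = 24.4 - j276 Ω = 277.1∠-84.9° Ω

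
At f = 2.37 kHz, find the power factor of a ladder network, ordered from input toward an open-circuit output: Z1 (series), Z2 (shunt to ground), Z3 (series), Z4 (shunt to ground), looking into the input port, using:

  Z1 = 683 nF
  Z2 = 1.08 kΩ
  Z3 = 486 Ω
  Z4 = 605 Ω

Step 1 — Angular frequency: ω = 2π·f = 2π·2370 = 1.489e+04 rad/s.
Step 2 — Component impedances:
  Z1: Z = 1/(jωC) = -j/(ω·C) = 0 - j98.32 Ω
  Z2: Z = R = 1080 Ω
  Z3: Z = R = 486 Ω
  Z4: Z = R = 605 Ω
Step 3 — Ladder network (open output): work backward from the far end, alternating series and parallel combinations. Z_in = 542.7 - j98.32 Ω = 551.6∠-10.3° Ω.
Step 4 — Power factor: PF = cos(φ) = Re(Z)/|Z| = 542.74/551.57 = 0.984.
Step 5 — Type: Im(Z) = -98.32 ⇒ leading (phase φ = -10.3°).

PF = 0.984 (leading, φ = -10.3°)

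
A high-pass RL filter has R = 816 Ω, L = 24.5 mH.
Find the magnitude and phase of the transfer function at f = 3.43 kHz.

Step 1 — Angular frequency: ω = 2π·3430 = 2.155e+04 rad/s.
Step 2 — Transfer function: H(jω) = jωL/(R + jωL).
Step 3 — Numerator jωL = j·528; denominator R + jωL = 816 + j528.
Step 4 — H = 0.2951 + j0.4561.
Step 5 — Magnitude: |H| = 0.5433 (-5.3 dB); phase: φ = 57.1°.

|H| = 0.5433 (-5.3 dB), φ = 57.1°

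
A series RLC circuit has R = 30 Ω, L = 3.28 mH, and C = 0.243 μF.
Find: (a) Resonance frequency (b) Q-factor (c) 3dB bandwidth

Step 1 — Resonance condition Im(Z)=0 gives ω₀ = 1/√(LC).
Step 2 — ω₀ = 1/√(0.00328·2.43e-07) = 3.542e+04 rad/s.
Step 3 — f₀ = ω₀/(2π) = 5637 Hz.
Step 4 — Series Q: Q = ω₀L/R = 3.542e+04·0.00328/30 = 3.873.
Step 5 — 3dB bandwidth: Δω = ω₀/Q = 9146 rad/s; BW = Δω/(2π) = 1456 Hz.

(a) f₀ = 5637 Hz  (b) Q = 3.873  (c) BW = 1456 Hz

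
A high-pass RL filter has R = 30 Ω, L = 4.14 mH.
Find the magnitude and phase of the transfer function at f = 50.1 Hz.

Step 1 — Angular frequency: ω = 2π·50.1 = 314.8 rad/s.
Step 2 — Transfer function: H(jω) = jωL/(R + jωL).
Step 3 — Numerator jωL = j·1.303; denominator R + jωL = 30 + j1.303.
Step 4 — H = 0.001884 + j0.04336.
Step 5 — Magnitude: |H| = 0.0434 (-27.3 dB); phase: φ = 87.5°.

|H| = 0.0434 (-27.3 dB), φ = 87.5°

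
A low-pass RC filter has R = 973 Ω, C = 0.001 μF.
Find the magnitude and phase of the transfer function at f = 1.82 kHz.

Step 1 — Angular frequency: ω = 2π·1820 = 1.144e+04 rad/s.
Step 2 — Transfer function: H(jω) = 1/(1 + jωRC).
Step 3 — Denominator: 1 + jωRC = 1 + j·1.144e+04·973·1e-09 = 1 + j0.01113.
Step 4 — H = 0.9999 - j0.01113.
Step 5 — Magnitude: |H| = 0.9999 (-0.0 dB); phase: φ = -0.6°.

|H| = 0.9999 (-0.0 dB), φ = -0.6°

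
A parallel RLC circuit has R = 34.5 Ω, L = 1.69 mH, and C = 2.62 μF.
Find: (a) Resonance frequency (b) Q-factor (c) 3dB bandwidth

Step 1 — Resonance: ω₀ = 1/√(LC) = 1/√(0.00169·2.62e-06) = 1.503e+04 rad/s.
Step 2 — f₀ = ω₀/(2π) = 2392 Hz.
Step 3 — Parallel Q: Q = R/(ω₀L) = 34.5/(1.503e+04·0.00169) = 1.358.
Step 4 — Bandwidth: Δω = ω₀/Q = 1.106e+04 rad/s; BW = Δω/(2π) = 1761 Hz.

(a) f₀ = 2392 Hz  (b) Q = 1.358  (c) BW = 1761 Hz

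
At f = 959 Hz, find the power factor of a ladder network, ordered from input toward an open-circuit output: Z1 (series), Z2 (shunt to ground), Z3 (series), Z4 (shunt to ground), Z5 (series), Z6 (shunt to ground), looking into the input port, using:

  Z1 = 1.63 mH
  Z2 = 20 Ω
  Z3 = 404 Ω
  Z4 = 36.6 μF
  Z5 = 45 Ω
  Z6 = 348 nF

Step 1 — Angular frequency: ω = 2π·f = 2π·959 = 6026 rad/s.
Step 2 — Component impedances:
  Z1: Z = jωL = j·6026·0.00163 = 0 + j9.822 Ω
  Z2: Z = R = 20 Ω
  Z3: Z = R = 404 Ω
  Z4: Z = 1/(jωC) = -j/(ω·C) = 0 - j4.534 Ω
  Z5: Z = R = 45 Ω
  Z6: Z = 1/(jωC) = -j/(ω·C) = 0 - j476.9 Ω
Step 3 — Ladder network (open output): work backward from the far end, alternating series and parallel combinations. Z_in = 19.06 + j9.812 Ω = 21.43∠27.2° Ω.
Step 4 — Power factor: PF = cos(φ) = Re(Z)/|Z| = 19.057/21.434 = 0.8891.
Step 5 — Type: Im(Z) = 9.812 ⇒ lagging (phase φ = 27.2°).

PF = 0.8891 (lagging, φ = 27.2°)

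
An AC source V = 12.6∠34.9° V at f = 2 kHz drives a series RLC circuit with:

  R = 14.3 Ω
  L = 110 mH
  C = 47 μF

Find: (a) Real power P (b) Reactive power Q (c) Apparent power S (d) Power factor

Step 1 — Angular frequency: ω = 2π·f = 2π·2000 = 1.257e+04 rad/s.
Step 2 — Component impedances:
  R: Z = R = 14.3 Ω
  L: Z = jωL = j·1.257e+04·0.11 = 0 + j1382 Ω
  C: Z = 1/(jωC) = -j/(ω·C) = 0 - j1.693 Ω
Step 3 — Series combination: Z_total = R + L + C = 14.3 + j1381 Ω = 1381∠89.4° Ω.
Step 4 — Source phasor: V = 12.6∠34.9° V = 10.33 + j7.209 V.
Step 5 — Current: I = V / Z = 0.005299 - j0.00743 A = 0.009126∠-54.5° A.
Step 6 — Complex power: S = V·I* = 0.001191 + j0.115 VA.
Step 7 — Real power: P = Re(S) = 0.001191 W.
Step 8 — Reactive power: Q = Im(S) = 0.115 VAR.
Step 9 — Apparent power: |S| = 0.115 VA.
Step 10 — Power factor: PF = P/|S| = 0.01036 (lagging).

(a) P = 0.001191 W  (b) Q = 0.115 VAR  (c) S = 0.115 VA  (d) PF = 0.01036 (lagging)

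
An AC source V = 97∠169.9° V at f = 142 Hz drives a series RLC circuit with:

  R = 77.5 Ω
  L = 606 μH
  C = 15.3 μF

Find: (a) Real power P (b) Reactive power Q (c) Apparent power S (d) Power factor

Step 1 — Angular frequency: ω = 2π·f = 2π·142 = 892.2 rad/s.
Step 2 — Component impedances:
  R: Z = R = 77.5 Ω
  L: Z = jωL = j·892.2·0.000606 = 0 + j0.5407 Ω
  C: Z = 1/(jωC) = -j/(ω·C) = 0 - j73.26 Ω
Step 3 — Series combination: Z_total = R + L + C = 77.5 - j72.71 Ω = 106.3∠-43.2° Ω.
Step 4 — Source phasor: V = 97∠169.9° V = -95.5 + j17.01 V.
Step 5 — Current: I = V / Z = -0.7648 - j0.4981 A = 0.9128∠-146.9° A.
Step 6 — Complex power: S = V·I* = 64.57 - j60.58 VA.
Step 7 — Real power: P = Re(S) = 64.57 W.
Step 8 — Reactive power: Q = Im(S) = -60.58 VAR.
Step 9 — Apparent power: |S| = 88.54 VA.
Step 10 — Power factor: PF = P/|S| = 0.7293 (leading).

(a) P = 64.57 W  (b) Q = -60.58 VAR  (c) S = 88.54 VA  (d) PF = 0.7293 (leading)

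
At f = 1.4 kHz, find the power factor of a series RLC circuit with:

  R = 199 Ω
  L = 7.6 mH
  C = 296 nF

Step 1 — Angular frequency: ω = 2π·f = 2π·1400 = 8796 rad/s.
Step 2 — Component impedances:
  R: Z = R = 199 Ω
  L: Z = jωL = j·8796·0.0076 = 0 + j66.85 Ω
  C: Z = 1/(jωC) = -j/(ω·C) = 0 - j384.1 Ω
Step 3 — Series combination: Z_total = R + L + C = 199 - j317.2 Ω = 374.5∠-57.9° Ω.
Step 4 — Power factor: PF = cos(φ) = Re(Z)/|Z| = 199/374.5 = 0.5314.
Step 5 — Type: Im(Z) = -317.2 ⇒ leading (phase φ = -57.9°).

PF = 0.5314 (leading, φ = -57.9°)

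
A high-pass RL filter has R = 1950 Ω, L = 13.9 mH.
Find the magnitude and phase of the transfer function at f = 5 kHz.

Step 1 — Angular frequency: ω = 2π·5000 = 3.142e+04 rad/s.
Step 2 — Transfer function: H(jω) = jωL/(R + jωL).
Step 3 — Numerator jωL = j·436.7; denominator R + jωL = 1950 + j436.7.
Step 4 — H = 0.04775 + j0.2132.
Step 5 — Magnitude: |H| = 0.2185 (-13.2 dB); phase: φ = 77.4°.

|H| = 0.2185 (-13.2 dB), φ = 77.4°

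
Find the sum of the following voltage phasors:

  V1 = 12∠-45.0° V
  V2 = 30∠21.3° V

Step 1 — Convert each phasor to rectangular form:
  V1 = 12·(cos(-45.0°) + j·sin(-45.0°)) = 8.485 - j8.485 V
  V2 = 30·(cos(21.3°) + j·sin(21.3°)) = 27.95 + j10.9 V
Step 2 — Sum components: V_total = 36.44 + j2.412 V.
Step 3 — Convert to polar: |V_total| = 36.52 V, ∠V_total = 3.8°.

V_total = 36.52∠3.8° V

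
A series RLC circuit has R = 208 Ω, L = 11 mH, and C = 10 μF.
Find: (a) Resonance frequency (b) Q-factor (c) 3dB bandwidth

Step 1 — Resonance: ω₀ = 1/√(LC) = 1/√(0.011·1e-05) = 3015 rad/s.
Step 2 — f₀ = ω₀/(2π) = 479.9 Hz.
Step 3 — Series Q: Q = ω₀L/R = 3015·0.011/208 = 0.1595.
Step 4 — Bandwidth: Δω = ω₀/Q = 1.891e+04 rad/s; BW = Δω/(2π) = 3009 Hz.

(a) f₀ = 479.9 Hz  (b) Q = 0.1595  (c) BW = 3009 Hz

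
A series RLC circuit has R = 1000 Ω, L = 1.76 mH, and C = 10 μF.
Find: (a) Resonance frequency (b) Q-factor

Step 1 — Resonance condition Im(Z)=0 gives ω₀ = 1/√(LC).
Step 2 — ω₀ = 1/√(0.00176·1e-05) = 7538 rad/s.
Step 3 — f₀ = ω₀/(2π) = 1200 Hz.
Step 4 — Series Q: Q = ω₀L/R = 7538·0.00176/1000 = 0.01327.

(a) f₀ = 1200 Hz  (b) Q = 0.01327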